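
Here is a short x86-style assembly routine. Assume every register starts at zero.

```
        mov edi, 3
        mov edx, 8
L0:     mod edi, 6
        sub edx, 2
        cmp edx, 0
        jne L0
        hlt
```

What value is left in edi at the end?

edi=3
edx=8
edi=3%6=3
edx=8-2=6
cmp edx, 0  (cmp 6,0)
jne L0: taken
edi=3%6=3
edx=6-2=4
cmp edx, 0  (cmp 4,0)
jne L0: taken
edi=3%6=3
edx=4-2=2
cmp edx, 0  (cmp 2,0)
jne L0: taken
edi=3%6=3
edx=2-2=0
cmp edx, 0  (cmp 0,0)
jne L0: not taken
halt.

3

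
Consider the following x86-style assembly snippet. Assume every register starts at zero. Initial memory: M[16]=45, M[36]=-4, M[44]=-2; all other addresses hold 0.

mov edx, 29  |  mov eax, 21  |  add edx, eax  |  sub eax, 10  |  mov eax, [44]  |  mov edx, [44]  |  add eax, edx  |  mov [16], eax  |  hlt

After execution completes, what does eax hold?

-4

mov edx, 29 → edx=29
mov eax, 21 → eax=21
add edx, eax → edx=29+21=50
sub eax, 10 → eax=21-10=11
mov eax, [44] → eax=M[44]=-2
mov edx, [44] → edx=M[44]=-2
add eax, edx → eax=(-2)+(-2)=-4
mov [16], eax → M[16]=-4
halt.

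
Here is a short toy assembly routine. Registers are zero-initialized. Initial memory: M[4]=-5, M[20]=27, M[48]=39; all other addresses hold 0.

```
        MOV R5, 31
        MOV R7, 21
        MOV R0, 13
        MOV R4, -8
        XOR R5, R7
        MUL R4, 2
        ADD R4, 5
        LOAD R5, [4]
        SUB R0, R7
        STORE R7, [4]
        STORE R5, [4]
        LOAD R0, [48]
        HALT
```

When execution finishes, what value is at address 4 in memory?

-5

MOV R5, 31 → R5=31
MOV R7, 21 → R7=21
MOV R0, 13 → R0=13
MOV R4, -8 → R4=-8
XOR R5, R7 → R5=31^21=10
MUL R4, 2 → R4=(-8)*2=-16
ADD R4, 5 → R4=(-16)+5=-11
LOAD R5, [4] → R5=M[4]=-5
SUB R0, R7 → R0=13-21=-8
STORE R7, [4] → M[4]=21
STORE R5, [4] → M[4]=-5
LOAD R0, [48] → R0=M[48]=39
halt.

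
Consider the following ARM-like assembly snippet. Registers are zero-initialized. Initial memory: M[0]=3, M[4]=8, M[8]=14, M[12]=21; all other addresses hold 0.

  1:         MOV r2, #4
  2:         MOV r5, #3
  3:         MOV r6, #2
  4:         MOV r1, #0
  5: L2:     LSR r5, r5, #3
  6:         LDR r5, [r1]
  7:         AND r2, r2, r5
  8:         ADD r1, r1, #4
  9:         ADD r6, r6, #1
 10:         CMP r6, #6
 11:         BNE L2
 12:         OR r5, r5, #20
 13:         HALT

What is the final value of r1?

16

r2=4
r5=3
r6=2
r1=0
r5=3>>3=0
r5=M[0]=3
r2=4&3=0
r1=0+4=4
r6=2+1=3
CMP r6, #6  (cmp 3,6)
BNE L2: taken
r5=3>>3=0
r5=M[4]=8
r2=0&8=0
r1=4+4=8
r6=3+1=4
CMP r6, #6  (cmp 4,6)
BNE L2: taken
r5=8>>3=1
r5=M[8]=14
r2=0&14=0
r1=8+4=12
r6=4+1=5
CMP r6, #6  (cmp 5,6)
BNE L2: taken
r5=14>>3=1
r5=M[12]=21
r2=0&21=0
r1=12+4=16
r6=5+1=6
CMP r6, #6  (cmp 6,6)
BNE L2: not taken
r5=21|20=21
halt.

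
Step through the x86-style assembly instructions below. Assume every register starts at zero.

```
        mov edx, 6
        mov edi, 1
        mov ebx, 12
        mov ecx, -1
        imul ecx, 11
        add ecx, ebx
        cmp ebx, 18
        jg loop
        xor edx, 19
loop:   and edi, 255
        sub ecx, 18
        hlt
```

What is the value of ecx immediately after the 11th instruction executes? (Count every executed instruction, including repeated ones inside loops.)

edx=6
edi=1
ebx=12
ecx=-1
ecx=(-1)*11=-11
ecx=(-11)+12=1
cmp ebx, 18  (cmp 12,18)
jg loop: not taken
edx=6^19=21
edi=1&255=1
ecx=1-18=-17
After step 11: ecx = -17.

-17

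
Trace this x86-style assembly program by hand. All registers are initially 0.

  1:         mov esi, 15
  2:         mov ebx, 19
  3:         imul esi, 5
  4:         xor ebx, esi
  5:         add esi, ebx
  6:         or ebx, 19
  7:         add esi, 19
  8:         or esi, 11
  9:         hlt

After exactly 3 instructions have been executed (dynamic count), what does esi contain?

75

after mov esi, 15: esi=15
after mov ebx, 19: ebx=19
after imul esi, 5: esi=15*5=75
After step 3: esi = 75.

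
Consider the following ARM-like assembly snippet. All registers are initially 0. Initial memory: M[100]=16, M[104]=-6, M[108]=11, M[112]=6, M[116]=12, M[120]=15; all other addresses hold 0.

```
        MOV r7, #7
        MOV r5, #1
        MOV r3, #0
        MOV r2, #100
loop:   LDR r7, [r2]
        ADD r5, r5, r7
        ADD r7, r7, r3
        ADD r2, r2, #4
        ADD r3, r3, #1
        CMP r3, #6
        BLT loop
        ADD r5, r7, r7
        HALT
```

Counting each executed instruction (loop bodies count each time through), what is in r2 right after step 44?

after MOV r7, #7: r7=7
after MOV r5, #1: r5=1
after MOV r3, #0: r3=0
after MOV r2, #100: r2=100
after LDR r7, [r2]: r7=M[100]=16
after ADD r5, r5, r7: r5=1+16=17
after ADD r7, r7, r3: r7=16+0=16
after ADD r2, r2, #4: r2=100+4=104
after ADD r3, r3, #1: r3=0+1=1
CMP r3, #6  (cmp 1,6)
BLT loop: taken
after LDR r7, [r2]: r7=M[104]=-6
after ADD r5, r5, r7: r5=17+(-6)=11
after ADD r7, r7, r3: r7=(-6)+1=-5
after ADD r2, r2, #4: r2=104+4=108
after ADD r3, r3, #1: r3=1+1=2
CMP r3, #6  (cmp 2,6)
BLT loop: taken
after LDR r7, [r2]: r7=M[108]=11
after ADD r5, r5, r7: r5=11+11=22
after ADD r7, r7, r3: r7=11+2=13
after ADD r2, r2, #4: r2=108+4=112
after ADD r3, r3, #1: r3=2+1=3
CMP r3, #6  (cmp 3,6)
BLT loop: taken
after LDR r7, [r2]: r7=M[112]=6
after ADD r5, r5, r7: r5=22+6=28
after ADD r7, r7, r3: r7=6+3=9
after ADD r2, r2, #4: r2=112+4=116
after ADD r3, r3, #1: r3=3+1=4
CMP r3, #6  (cmp 4,6)
BLT loop: taken
after LDR r7, [r2]: r7=M[116]=12
after ADD r5, r5, r7: r5=28+12=40
after ADD r7, r7, r3: r7=12+4=16
after ADD r2, r2, #4: r2=116+4=120
after ADD r3, r3, #1: r3=4+1=5
CMP r3, #6  (cmp 5,6)
BLT loop: taken
after LDR r7, [r2]: r7=M[120]=15
after ADD r5, r5, r7: r5=40+15=55
after ADD r7, r7, r3: r7=15+5=20
after ADD r2, r2, #4: r2=120+4=124
after ADD r3, r3, #1: r3=5+1=6
After step 44: r2 = 124.

124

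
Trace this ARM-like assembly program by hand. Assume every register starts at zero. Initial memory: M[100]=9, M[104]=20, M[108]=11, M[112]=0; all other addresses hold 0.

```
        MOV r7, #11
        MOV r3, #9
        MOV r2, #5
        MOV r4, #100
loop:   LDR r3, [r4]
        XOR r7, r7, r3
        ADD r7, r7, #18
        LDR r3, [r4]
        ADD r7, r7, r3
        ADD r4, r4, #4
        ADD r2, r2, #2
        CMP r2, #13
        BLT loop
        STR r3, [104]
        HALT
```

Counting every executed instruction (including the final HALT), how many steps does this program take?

42

after MOV r7, #11: r7=11
after MOV r3, #9: r3=9
after MOV r2, #5: r2=5
after MOV r4, #100: r4=100
after LDR r3, [r4]: r3=M[100]=9
after XOR r7, r7, r3: r7=11^9=2
after ADD r7, r7, #18: r7=2+18=20
after LDR r3, [r4]: r3=M[100]=9
after ADD r7, r7, r3: r7=20+9=29
after ADD r4, r4, #4: r4=100+4=104
after ADD r2, r2, #2: r2=5+2=7
CMP r2, #13  (cmp 7,13)
BLT loop: taken
after LDR r3, [r4]: r3=M[104]=20
after XOR r7, r7, r3: r7=29^20=9
after ADD r7, r7, #18: r7=9+18=27
after LDR r3, [r4]: r3=M[104]=20
after ADD r7, r7, r3: r7=27+20=47
after ADD r4, r4, #4: r4=104+4=108
after ADD r2, r2, #2: r2=7+2=9
CMP r2, #13  (cmp 9,13)
BLT loop: taken
after LDR r3, [r4]: r3=M[108]=11
after XOR r7, r7, r3: r7=47^11=36
after ADD r7, r7, #18: r7=36+18=54
after LDR r3, [r4]: r3=M[108]=11
after ADD r7, r7, r3: r7=54+11=65
after ADD r4, r4, #4: r4=108+4=112
after ADD r2, r2, #2: r2=9+2=11
CMP r2, #13  (cmp 11,13)
BLT loop: taken
after LDR r3, [r4]: r3=M[112]=0
after XOR r7, r7, r3: r7=65^0=65
after ADD r7, r7, #18: r7=65+18=83
after LDR r3, [r4]: r3=M[112]=0
after ADD r7, r7, r3: r7=83+0=83
after ADD r4, r4, #4: r4=112+4=116
after ADD r2, r2, #2: r2=11+2=13
CMP r2, #13  (cmp 13,13)
BLT loop: not taken
STR r3, [104] → M[104]=0
halt.
Total executed instructions: 42.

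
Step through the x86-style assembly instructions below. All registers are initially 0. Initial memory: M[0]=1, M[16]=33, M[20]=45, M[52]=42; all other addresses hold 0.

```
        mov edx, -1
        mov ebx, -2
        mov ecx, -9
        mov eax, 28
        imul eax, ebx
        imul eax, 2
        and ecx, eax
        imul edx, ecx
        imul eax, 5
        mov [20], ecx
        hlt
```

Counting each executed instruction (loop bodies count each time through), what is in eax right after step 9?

after mov edx, -1: edx=-1
after mov ebx, -2: ebx=-2
after mov ecx, -9: ecx=-9
after mov eax, 28: eax=28
after imul eax, ebx: eax=28*(-2)=-56
after imul eax, 2: eax=(-56)*2=-112
after and ecx, eax: ecx=(-9)&(-112)=-112
after imul edx, ecx: edx=(-1)*(-112)=112
after imul eax, 5: eax=(-112)*5=-560
After step 9: eax = -560.

-560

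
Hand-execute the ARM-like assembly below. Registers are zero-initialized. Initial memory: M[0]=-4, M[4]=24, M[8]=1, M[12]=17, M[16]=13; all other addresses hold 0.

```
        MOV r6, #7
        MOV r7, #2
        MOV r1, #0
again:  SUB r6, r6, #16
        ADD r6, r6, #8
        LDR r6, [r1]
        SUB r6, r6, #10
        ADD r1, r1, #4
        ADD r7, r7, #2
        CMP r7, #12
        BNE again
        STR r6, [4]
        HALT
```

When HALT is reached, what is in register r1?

20

r6=7
r7=2
r1=0
r6=7-16=-9
r6=(-9)+8=-1
r6=M[0]=-4
r6=(-4)-10=-14
r1=0+4=4
r7=2+2=4
CMP r7, #12  (cmp 4,12)
BNE again: taken
r6=(-14)-16=-30
r6=(-30)+8=-22
r6=M[4]=24
r6=24-10=14
r1=4+4=8
r7=4+2=6
CMP r7, #12  (cmp 6,12)
BNE again: taken
r6=14-16=-2
r6=(-2)+8=6
r6=M[8]=1
r6=1-10=-9
r1=8+4=12
r7=6+2=8
CMP r7, #12  (cmp 8,12)
BNE again: taken
r6=(-9)-16=-25
r6=(-25)+8=-17
r6=M[12]=17
r6=17-10=7
r1=12+4=16
r7=8+2=10
CMP r7, #12  (cmp 10,12)
BNE again: taken
r6=7-16=-9
r6=(-9)+8=-1
r6=M[16]=13
r6=13-10=3
r1=16+4=20
r7=10+2=12
CMP r7, #12  (cmp 12,12)
BNE again: not taken
STR r6, [4] → M[4]=3
halt.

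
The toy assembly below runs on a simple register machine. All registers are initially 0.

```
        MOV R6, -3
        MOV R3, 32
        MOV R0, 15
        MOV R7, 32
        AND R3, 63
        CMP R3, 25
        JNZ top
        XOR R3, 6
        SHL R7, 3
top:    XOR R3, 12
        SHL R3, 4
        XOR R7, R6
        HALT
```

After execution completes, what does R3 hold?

R6=-3
R3=32
R0=15
R7=32
R3=32&63=32
CMP R3, 25  (cmp 32,25)
JNZ top: taken
R3=32^12=44
R3=44<<4=704
R7=32^(-3)=-35
halt.

704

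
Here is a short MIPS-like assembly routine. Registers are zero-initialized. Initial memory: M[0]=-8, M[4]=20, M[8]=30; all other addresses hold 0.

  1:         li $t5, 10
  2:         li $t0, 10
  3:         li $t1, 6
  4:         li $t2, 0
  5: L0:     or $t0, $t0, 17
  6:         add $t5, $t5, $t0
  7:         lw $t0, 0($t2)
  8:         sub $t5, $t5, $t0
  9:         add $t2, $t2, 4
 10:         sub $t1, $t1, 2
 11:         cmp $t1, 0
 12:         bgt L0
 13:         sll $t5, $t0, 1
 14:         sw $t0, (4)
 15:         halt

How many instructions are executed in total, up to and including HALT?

after li $t5, 10: $t5=10
after li $t0, 10: $t0=10
after li $t1, 6: $t1=6
after li $t2, 0: $t2=0
after or $t0, $t0, 17: $t0=10|17=27
after add $t5, $t5, $t0: $t5=10+27=37
after lw $t0, 0($t2): $t0=M[0]=-8
after sub $t5, $t5, $t0: $t5=37-(-8)=45
after add $t2, $t2, 4: $t2=0+4=4
after sub $t1, $t1, 2: $t1=6-2=4
cmp $t1, 0  (cmp 4,0)
bgt L0: taken
after or $t0, $t0, 17: $t0=(-8)|17=-7
after add $t5, $t5, $t0: $t5=45+(-7)=38
after lw $t0, 0($t2): $t0=M[4]=20
after sub $t5, $t5, $t0: $t5=38-20=18
after add $t2, $t2, 4: $t2=4+4=8
after sub $t1, $t1, 2: $t1=4-2=2
cmp $t1, 0  (cmp 2,0)
bgt L0: taken
after or $t0, $t0, 17: $t0=20|17=21
after add $t5, $t5, $t0: $t5=18+21=39
after lw $t0, 0($t2): $t0=M[8]=30
after sub $t5, $t5, $t0: $t5=39-30=9
after add $t2, $t2, 4: $t2=8+4=12
after sub $t1, $t1, 2: $t1=2-2=0
cmp $t1, 0  (cmp 0,0)
bgt L0: not taken
after sll $t5, $t0, 1: $t5=30<<1=60
sw $t0, (4) → M[4]=30
halt.
Total executed instructions: 31.

31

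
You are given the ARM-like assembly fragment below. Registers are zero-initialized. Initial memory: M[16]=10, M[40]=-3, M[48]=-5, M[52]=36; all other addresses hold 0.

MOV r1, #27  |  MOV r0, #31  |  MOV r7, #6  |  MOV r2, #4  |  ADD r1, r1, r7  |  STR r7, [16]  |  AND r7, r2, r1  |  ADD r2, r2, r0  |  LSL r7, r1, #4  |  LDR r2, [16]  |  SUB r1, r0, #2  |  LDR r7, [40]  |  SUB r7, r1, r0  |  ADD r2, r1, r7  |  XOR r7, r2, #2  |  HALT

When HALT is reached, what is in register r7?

MOV r1, #27 → r1=27
MOV r0, #31 → r0=31
MOV r7, #6 → r7=6
MOV r2, #4 → r2=4
ADD r1, r1, r7 → r1=27+6=33
STR r7, [16] → M[16]=6
AND r7, r2, r1 → r7=4&33=0
ADD r2, r2, r0 → r2=4+31=35
LSL r7, r1, #4 → r7=33<<4=528
LDR r2, [16] → r2=M[16]=6
SUB r1, r0, #2 → r1=31-2=29
LDR r7, [40] → r7=M[40]=-3
SUB r7, r1, r0 → r7=29-31=-2
ADD r2, r1, r7 → r2=29+(-2)=27
XOR r7, r2, #2 → r7=27^2=25
halt.

25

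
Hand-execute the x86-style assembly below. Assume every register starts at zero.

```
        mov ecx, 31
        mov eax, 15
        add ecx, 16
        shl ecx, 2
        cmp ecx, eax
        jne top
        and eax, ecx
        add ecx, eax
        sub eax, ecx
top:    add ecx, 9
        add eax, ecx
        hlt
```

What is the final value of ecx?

after mov ecx, 31: ecx=31
after mov eax, 15: eax=15
after add ecx, 16: ecx=31+16=47
after shl ecx, 2: ecx=47<<2=188
cmp ecx, eax  (cmp 188,15)
jne top: taken
after add ecx, 9: ecx=188+9=197
after add eax, ecx: eax=15+197=212
halt.

197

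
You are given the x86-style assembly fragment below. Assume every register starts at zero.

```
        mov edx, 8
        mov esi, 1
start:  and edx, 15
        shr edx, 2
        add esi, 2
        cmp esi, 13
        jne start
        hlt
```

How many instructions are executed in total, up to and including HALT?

edx=8
esi=1
edx=8&15=8
edx=8>>2=2
esi=1+2=3
cmp esi, 13  (cmp 3,13)
jne start: taken
edx=2&15=2
edx=2>>2=0
esi=3+2=5
cmp esi, 13  (cmp 5,13)
jne start: taken
edx=0&15=0
edx=0>>2=0
esi=5+2=7
cmp esi, 13  (cmp 7,13)
jne start: taken
edx=0&15=0
edx=0>>2=0
esi=7+2=9
cmp esi, 13  (cmp 9,13)
jne start: taken
edx=0&15=0
edx=0>>2=0
esi=9+2=11
cmp esi, 13  (cmp 11,13)
jne start: taken
edx=0&15=0
edx=0>>2=0
esi=11+2=13
cmp esi, 13  (cmp 13,13)
jne start: not taken
halt.
Total executed instructions: 33.

33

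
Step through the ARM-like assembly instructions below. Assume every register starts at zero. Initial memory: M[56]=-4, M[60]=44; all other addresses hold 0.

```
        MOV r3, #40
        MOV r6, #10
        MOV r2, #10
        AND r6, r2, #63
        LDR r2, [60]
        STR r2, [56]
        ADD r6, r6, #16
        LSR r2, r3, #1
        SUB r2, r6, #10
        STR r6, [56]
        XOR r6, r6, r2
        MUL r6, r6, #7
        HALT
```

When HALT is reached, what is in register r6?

70

r3=40
r6=10
r2=10
r6=10&63=10
r2=M[60]=44
STR r2, [56] → M[56]=44
r6=10+16=26
r2=40>>1=20
r2=26-10=16
STR r6, [56] → M[56]=26
r6=26^16=10
r6=10*7=70
halt.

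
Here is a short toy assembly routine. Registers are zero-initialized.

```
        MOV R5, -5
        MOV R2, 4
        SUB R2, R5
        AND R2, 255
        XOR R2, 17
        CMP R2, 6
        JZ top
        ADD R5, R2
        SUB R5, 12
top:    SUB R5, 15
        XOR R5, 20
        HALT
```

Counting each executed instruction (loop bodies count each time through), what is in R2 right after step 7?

24

R5=-5
R2=4
R2=4-(-5)=9
R2=9&255=9
R2=9^17=24
CMP R2, 6  (cmp 24,6)
JZ top: not taken
After step 7: R2 = 24.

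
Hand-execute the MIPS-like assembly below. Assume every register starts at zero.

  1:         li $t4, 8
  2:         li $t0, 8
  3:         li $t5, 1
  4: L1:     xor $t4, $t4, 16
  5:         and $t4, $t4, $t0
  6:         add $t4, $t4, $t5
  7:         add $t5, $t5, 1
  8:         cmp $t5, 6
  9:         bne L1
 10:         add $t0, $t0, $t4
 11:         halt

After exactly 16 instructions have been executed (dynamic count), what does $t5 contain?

after li $t4, 8: $t4=8
after li $t0, 8: $t0=8
after li $t5, 1: $t5=1
after xor $t4, $t4, 16: $t4=8^16=24
after and $t4, $t4, $t0: $t4=24&8=8
after add $t4, $t4, $t5: $t4=8+1=9
after add $t5, $t5, 1: $t5=1+1=2
cmp $t5, 6  (cmp 2,6)
bne L1: taken
after xor $t4, $t4, 16: $t4=9^16=25
after and $t4, $t4, $t0: $t4=25&8=8
after add $t4, $t4, $t5: $t4=8+2=10
after add $t5, $t5, 1: $t5=2+1=3
cmp $t5, 6  (cmp 3,6)
bne L1: taken
after xor $t4, $t4, 16: $t4=10^16=26
After step 16: $t5 = 3.

3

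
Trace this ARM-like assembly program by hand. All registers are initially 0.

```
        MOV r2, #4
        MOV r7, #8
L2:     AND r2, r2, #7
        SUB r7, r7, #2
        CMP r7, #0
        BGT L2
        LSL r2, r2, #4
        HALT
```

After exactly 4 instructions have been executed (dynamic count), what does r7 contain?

6

MOV r2, #4 → r2=4
MOV r7, #8 → r7=8
AND r2, r2, #7 → r2=4&7=4
SUB r7, r7, #2 → r7=8-2=6
After step 4: r7 = 6.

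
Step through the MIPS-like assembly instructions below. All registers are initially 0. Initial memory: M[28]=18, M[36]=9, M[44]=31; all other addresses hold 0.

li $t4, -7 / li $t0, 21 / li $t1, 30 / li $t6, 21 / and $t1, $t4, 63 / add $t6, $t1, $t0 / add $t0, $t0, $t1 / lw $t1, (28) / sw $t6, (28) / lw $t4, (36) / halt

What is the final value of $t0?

after li $t4, -7: $t4=-7
after li $t0, 21: $t0=21
after li $t1, 30: $t1=30
after li $t6, 21: $t6=21
after and $t1, $t4, 63: $t1=(-7)&63=57
after add $t6, $t1, $t0: $t6=57+21=78
after add $t0, $t0, $t1: $t0=21+57=78
after lw $t1, (28): $t1=M[28]=18
sw $t6, (28) → M[28]=78
after lw $t4, (36): $t4=M[36]=9
halt.

78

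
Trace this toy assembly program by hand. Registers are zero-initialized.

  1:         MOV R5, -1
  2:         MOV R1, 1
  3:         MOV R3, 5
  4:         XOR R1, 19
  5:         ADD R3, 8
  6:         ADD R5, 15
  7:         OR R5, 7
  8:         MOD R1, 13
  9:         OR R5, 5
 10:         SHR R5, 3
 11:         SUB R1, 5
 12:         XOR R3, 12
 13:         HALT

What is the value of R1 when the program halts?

0

MOV R5, -1 → R5=-1
MOV R1, 1 → R1=1
MOV R3, 5 → R3=5
XOR R1, 19 → R1=1^19=18
ADD R3, 8 → R3=5+8=13
ADD R5, 15 → R5=(-1)+15=14
OR R5, 7 → R5=14|7=15
MOD R1, 13 → R1=18%13=5
OR R5, 5 → R5=15|5=15
SHR R5, 3 → R5=15>>3=1
SUB R1, 5 → R1=5-5=0
XOR R3, 12 → R3=13^12=1
halt.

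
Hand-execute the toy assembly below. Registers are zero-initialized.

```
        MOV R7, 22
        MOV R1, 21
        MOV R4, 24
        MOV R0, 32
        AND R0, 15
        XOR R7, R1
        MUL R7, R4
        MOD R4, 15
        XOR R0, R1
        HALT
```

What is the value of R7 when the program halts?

R7=22
R1=21
R4=24
R0=32
R0=32&15=0
R7=22^21=3
R7=3*24=72
R4=24%15=9
R0=0^21=21
halt.

72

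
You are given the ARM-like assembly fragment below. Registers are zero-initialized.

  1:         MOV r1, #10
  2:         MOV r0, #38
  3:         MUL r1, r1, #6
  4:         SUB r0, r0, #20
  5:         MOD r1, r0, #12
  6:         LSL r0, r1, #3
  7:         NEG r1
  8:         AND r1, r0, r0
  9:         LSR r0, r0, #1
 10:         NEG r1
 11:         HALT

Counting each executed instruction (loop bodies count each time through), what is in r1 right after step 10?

MOV r1, #10 → r1=10
MOV r0, #38 → r0=38
MUL r1, r1, #6 → r1=10*6=60
SUB r0, r0, #20 → r0=38-20=18
MOD r1, r0, #12 → r1=18%12=6
LSL r0, r1, #3 → r0=6<<3=48
NEG r1 → r1=-(6)=-6
AND r1, r0, r0 → r1=48&48=48
LSR r0, r0, #1 → r0=48>>1=24
NEG r1 → r1=-(48)=-48
After step 10: r1 = -48.

-48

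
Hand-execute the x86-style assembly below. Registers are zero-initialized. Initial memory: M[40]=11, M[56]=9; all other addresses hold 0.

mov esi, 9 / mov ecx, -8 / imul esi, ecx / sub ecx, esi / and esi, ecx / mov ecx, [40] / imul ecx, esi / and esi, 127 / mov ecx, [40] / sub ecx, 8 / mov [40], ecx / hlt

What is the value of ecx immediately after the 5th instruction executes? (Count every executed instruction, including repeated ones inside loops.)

mov esi, 9 → esi=9
mov ecx, -8 → ecx=-8
imul esi, ecx → esi=9*(-8)=-72
sub ecx, esi → ecx=(-8)-(-72)=64
and esi, ecx → esi=(-72)&64=0
After step 5: ecx = 64.

64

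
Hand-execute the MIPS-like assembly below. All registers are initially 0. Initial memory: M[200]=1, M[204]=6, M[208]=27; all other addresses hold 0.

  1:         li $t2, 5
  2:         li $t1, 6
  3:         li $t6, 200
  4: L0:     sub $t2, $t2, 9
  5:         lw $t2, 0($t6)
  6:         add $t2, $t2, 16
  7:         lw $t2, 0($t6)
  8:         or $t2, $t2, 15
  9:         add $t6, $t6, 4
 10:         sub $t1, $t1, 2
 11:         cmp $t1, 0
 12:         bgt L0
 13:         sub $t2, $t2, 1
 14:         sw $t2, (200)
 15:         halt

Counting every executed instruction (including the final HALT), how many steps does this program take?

33

li $t2, 5 → $t2=5
li $t1, 6 → $t1=6
li $t6, 200 → $t6=200
sub $t2, $t2, 9 → $t2=5-9=-4
lw $t2, 0($t6) → $t2=M[200]=1
add $t2, $t2, 16 → $t2=1+16=17
lw $t2, 0($t6) → $t2=M[200]=1
or $t2, $t2, 15 → $t2=1|15=15
add $t6, $t6, 4 → $t6=200+4=204
sub $t1, $t1, 2 → $t1=6-2=4
cmp $t1, 0  (cmp 4,0)
bgt L0: taken
sub $t2, $t2, 9 → $t2=15-9=6
lw $t2, 0($t6) → $t2=M[204]=6
add $t2, $t2, 16 → $t2=6+16=22
lw $t2, 0($t6) → $t2=M[204]=6
or $t2, $t2, 15 → $t2=6|15=15
add $t6, $t6, 4 → $t6=204+4=208
sub $t1, $t1, 2 → $t1=4-2=2
cmp $t1, 0  (cmp 2,0)
bgt L0: taken
sub $t2, $t2, 9 → $t2=15-9=6
lw $t2, 0($t6) → $t2=M[208]=27
add $t2, $t2, 16 → $t2=27+16=43
lw $t2, 0($t6) → $t2=M[208]=27
or $t2, $t2, 15 → $t2=27|15=31
add $t6, $t6, 4 → $t6=208+4=212
sub $t1, $t1, 2 → $t1=2-2=0
cmp $t1, 0  (cmp 0,0)
bgt L0: not taken
sub $t2, $t2, 1 → $t2=31-1=30
sw $t2, (200) → M[200]=30
halt.
Total executed instructions: 33.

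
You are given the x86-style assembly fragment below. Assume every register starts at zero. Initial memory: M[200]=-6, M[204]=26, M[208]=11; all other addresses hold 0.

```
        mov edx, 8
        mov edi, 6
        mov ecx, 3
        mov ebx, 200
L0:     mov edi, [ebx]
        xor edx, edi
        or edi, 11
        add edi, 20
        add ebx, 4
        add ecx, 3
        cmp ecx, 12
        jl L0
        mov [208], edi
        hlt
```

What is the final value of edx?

after mov edx, 8: edx=8
after mov edi, 6: edi=6
after mov ecx, 3: ecx=3
after mov ebx, 200: ebx=200
after mov edi, [ebx]: edi=M[200]=-6
after xor edx, edi: edx=8^(-6)=-14
after or edi, 11: edi=(-6)|11=-5
after add edi, 20: edi=(-5)+20=15
after add ebx, 4: ebx=200+4=204
after add ecx, 3: ecx=3+3=6
cmp ecx, 12  (cmp 6,12)
jl L0: taken
after mov edi, [ebx]: edi=M[204]=26
after xor edx, edi: edx=(-14)^26=-24
after or edi, 11: edi=26|11=27
after add edi, 20: edi=27+20=47
after add ebx, 4: ebx=204+4=208
after add ecx, 3: ecx=6+3=9
cmp ecx, 12  (cmp 9,12)
jl L0: taken
after mov edi, [ebx]: edi=M[208]=11
after xor edx, edi: edx=(-24)^11=-29
after or edi, 11: edi=11|11=11
after add edi, 20: edi=11+20=31
after add ebx, 4: ebx=208+4=212
after add ecx, 3: ecx=9+3=12
cmp ecx, 12  (cmp 12,12)
jl L0: not taken
mov [208], edi → M[208]=31
halt.

-29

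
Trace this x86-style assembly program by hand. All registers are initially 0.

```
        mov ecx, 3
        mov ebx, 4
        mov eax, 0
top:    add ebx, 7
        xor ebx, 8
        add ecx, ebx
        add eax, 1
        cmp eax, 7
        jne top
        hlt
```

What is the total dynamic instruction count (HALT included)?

46

after mov ecx, 3: ecx=3
after mov ebx, 4: ebx=4
after mov eax, 0: eax=0
after add ebx, 7: ebx=4+7=11
after xor ebx, 8: ebx=11^8=3
after add ecx, ebx: ecx=3+3=6
after add eax, 1: eax=0+1=1
cmp eax, 7  (cmp 1,7)
jne top: taken
after add ebx, 7: ebx=3+7=10
after xor ebx, 8: ebx=10^8=2
after add ecx, ebx: ecx=6+2=8
after add eax, 1: eax=1+1=2
cmp eax, 7  (cmp 2,7)
jne top: taken
after add ebx, 7: ebx=2+7=9
after xor ebx, 8: ebx=9^8=1
after add ecx, ebx: ecx=8+1=9
after add eax, 1: eax=2+1=3
cmp eax, 7  (cmp 3,7)
jne top: taken
after add ebx, 7: ebx=1+7=8
after xor ebx, 8: ebx=8^8=0
after add ecx, ebx: ecx=9+0=9
after add eax, 1: eax=3+1=4
cmp eax, 7  (cmp 4,7)
jne top: taken
after add ebx, 7: ebx=0+7=7
after xor ebx, 8: ebx=7^8=15
after add ecx, ebx: ecx=9+15=24
after add eax, 1: eax=4+1=5
cmp eax, 7  (cmp 5,7)
jne top: taken
after add ebx, 7: ebx=15+7=22
after xor ebx, 8: ebx=22^8=30
after add ecx, ebx: ecx=24+30=54
after add eax, 1: eax=5+1=6
cmp eax, 7  (cmp 6,7)
jne top: taken
after add ebx, 7: ebx=30+7=37
after xor ebx, 8: ebx=37^8=45
after add ecx, ebx: ecx=54+45=99
after add eax, 1: eax=6+1=7
cmp eax, 7  (cmp 7,7)
jne top: not taken
halt.
Total executed instructions: 46.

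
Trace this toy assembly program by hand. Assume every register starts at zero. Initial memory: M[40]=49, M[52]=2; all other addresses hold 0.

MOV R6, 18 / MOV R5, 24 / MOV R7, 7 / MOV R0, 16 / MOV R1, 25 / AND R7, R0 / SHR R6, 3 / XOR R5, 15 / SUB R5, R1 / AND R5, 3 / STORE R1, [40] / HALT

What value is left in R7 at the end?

MOV R6, 18 → R6=18
MOV R5, 24 → R5=24
MOV R7, 7 → R7=7
MOV R0, 16 → R0=16
MOV R1, 25 → R1=25
AND R7, R0 → R7=7&16=0
SHR R6, 3 → R6=18>>3=2
XOR R5, 15 → R5=24^15=23
SUB R5, R1 → R5=23-25=-2
AND R5, 3 → R5=(-2)&3=2
STORE R1, [40] → M[40]=25
halt.

0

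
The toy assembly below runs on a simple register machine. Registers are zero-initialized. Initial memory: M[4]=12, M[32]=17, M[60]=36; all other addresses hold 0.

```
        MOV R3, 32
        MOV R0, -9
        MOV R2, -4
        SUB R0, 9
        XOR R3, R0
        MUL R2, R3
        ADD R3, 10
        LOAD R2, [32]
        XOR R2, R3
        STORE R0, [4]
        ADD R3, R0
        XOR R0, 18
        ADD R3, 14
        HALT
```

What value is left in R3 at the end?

-44

MOV R3, 32 → R3=32
MOV R0, -9 → R0=-9
MOV R2, -4 → R2=-4
SUB R0, 9 → R0=(-9)-9=-18
XOR R3, R0 → R3=32^(-18)=-50
MUL R2, R3 → R2=(-4)*(-50)=200
ADD R3, 10 → R3=(-50)+10=-40
LOAD R2, [32] → R2=M[32]=17
XOR R2, R3 → R2=17^(-40)=-55
STORE R0, [4] → M[4]=-18
ADD R3, R0 → R3=(-40)+(-18)=-58
XOR R0, 18 → R0=(-18)^18=-4
ADD R3, 14 → R3=(-58)+14=-44
halt.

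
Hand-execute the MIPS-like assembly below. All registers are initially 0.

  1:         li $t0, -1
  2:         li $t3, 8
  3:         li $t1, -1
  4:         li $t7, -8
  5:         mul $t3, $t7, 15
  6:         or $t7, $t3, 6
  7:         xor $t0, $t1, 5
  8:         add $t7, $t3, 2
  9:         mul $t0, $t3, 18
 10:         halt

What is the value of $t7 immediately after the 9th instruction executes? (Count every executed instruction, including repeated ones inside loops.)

$t0=-1
$t3=8
$t1=-1
$t7=-8
$t3=(-8)*15=-120
$t7=(-120)|6=-114
$t0=(-1)^5=-6
$t7=(-120)+2=-118
$t0=(-120)*18=-2160
After step 9: $t7 = -118.

-118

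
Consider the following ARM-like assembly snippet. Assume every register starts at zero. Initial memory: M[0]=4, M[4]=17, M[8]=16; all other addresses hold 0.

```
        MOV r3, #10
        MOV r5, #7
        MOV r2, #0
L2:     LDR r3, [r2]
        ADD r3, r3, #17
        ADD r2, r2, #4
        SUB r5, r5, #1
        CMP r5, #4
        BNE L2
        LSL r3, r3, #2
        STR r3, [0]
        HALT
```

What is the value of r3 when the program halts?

r3=10
r5=7
r2=0
r3=M[0]=4
r3=4+17=21
r2=0+4=4
r5=7-1=6
CMP r5, #4  (cmp 6,4)
BNE L2: taken
r3=M[4]=17
r3=17+17=34
r2=4+4=8
r5=6-1=5
CMP r5, #4  (cmp 5,4)
BNE L2: taken
r3=M[8]=16
r3=16+17=33
r2=8+4=12
r5=5-1=4
CMP r5, #4  (cmp 4,4)
BNE L2: not taken
r3=33<<2=132
STR r3, [0] → M[0]=132
halt.

132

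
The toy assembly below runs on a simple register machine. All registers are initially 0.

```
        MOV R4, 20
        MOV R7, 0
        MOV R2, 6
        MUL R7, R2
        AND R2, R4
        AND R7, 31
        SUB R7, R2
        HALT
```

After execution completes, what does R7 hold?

MOV R4, 20 → R4=20
MOV R7, 0 → R7=0
MOV R2, 6 → R2=6
MUL R7, R2 → R7=0*6=0
AND R2, R4 → R2=6&20=4
AND R7, 31 → R7=0&31=0
SUB R7, R2 → R7=0-4=-4
halt.

-4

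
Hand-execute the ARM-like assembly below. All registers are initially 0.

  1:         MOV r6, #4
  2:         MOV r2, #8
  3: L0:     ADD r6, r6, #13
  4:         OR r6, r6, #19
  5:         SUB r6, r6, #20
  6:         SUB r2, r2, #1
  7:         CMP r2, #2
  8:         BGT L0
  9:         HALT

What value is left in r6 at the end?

11

after MOV r6, #4: r6=4
after MOV r2, #8: r2=8
after ADD r6, r6, #13: r6=4+13=17
after OR r6, r6, #19: r6=17|19=19
after SUB r6, r6, #20: r6=19-20=-1
after SUB r2, r2, #1: r2=8-1=7
CMP r2, #2  (cmp 7,2)
BGT L0: taken
after ADD r6, r6, #13: r6=(-1)+13=12
after OR r6, r6, #19: r6=12|19=31
after SUB r6, r6, #20: r6=31-20=11
after SUB r2, r2, #1: r2=7-1=6
CMP r2, #2  (cmp 6,2)
BGT L0: taken
after ADD r6, r6, #13: r6=11+13=24
after OR r6, r6, #19: r6=24|19=27
after SUB r6, r6, #20: r6=27-20=7
after SUB r2, r2, #1: r2=6-1=5
CMP r2, #2  (cmp 5,2)
BGT L0: taken
after ADD r6, r6, #13: r6=7+13=20
after OR r6, r6, #19: r6=20|19=23
after SUB r6, r6, #20: r6=23-20=3
after SUB r2, r2, #1: r2=5-1=4
CMP r2, #2  (cmp 4,2)
BGT L0: taken
after ADD r6, r6, #13: r6=3+13=16
after OR r6, r6, #19: r6=16|19=19
after SUB r6, r6, #20: r6=19-20=-1
after SUB r2, r2, #1: r2=4-1=3
CMP r2, #2  (cmp 3,2)
BGT L0: taken
after ADD r6, r6, #13: r6=(-1)+13=12
after OR r6, r6, #19: r6=12|19=31
after SUB r6, r6, #20: r6=31-20=11
after SUB r2, r2, #1: r2=3-1=2
CMP r2, #2  (cmp 2,2)
BGT L0: not taken
halt.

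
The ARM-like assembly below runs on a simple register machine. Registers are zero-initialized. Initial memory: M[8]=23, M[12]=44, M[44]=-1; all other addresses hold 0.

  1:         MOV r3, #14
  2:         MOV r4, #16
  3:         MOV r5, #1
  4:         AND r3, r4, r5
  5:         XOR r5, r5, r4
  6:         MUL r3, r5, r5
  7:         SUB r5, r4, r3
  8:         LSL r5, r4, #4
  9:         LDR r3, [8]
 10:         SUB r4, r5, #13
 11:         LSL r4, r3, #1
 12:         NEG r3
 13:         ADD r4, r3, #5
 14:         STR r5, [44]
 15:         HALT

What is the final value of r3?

MOV r3, #14 → r3=14
MOV r4, #16 → r4=16
MOV r5, #1 → r5=1
AND r3, r4, r5 → r3=16&1=0
XOR r5, r5, r4 → r5=1^16=17
MUL r3, r5, r5 → r3=17*17=289
SUB r5, r4, r3 → r5=16-289=-273
LSL r5, r4, #4 → r5=16<<4=256
LDR r3, [8] → r3=M[8]=23
SUB r4, r5, #13 → r4=256-13=243
LSL r4, r3, #1 → r4=23<<1=46
NEG r3 → r3=-(23)=-23
ADD r4, r3, #5 → r4=(-23)+5=-18
STR r5, [44] → M[44]=256
halt.

-23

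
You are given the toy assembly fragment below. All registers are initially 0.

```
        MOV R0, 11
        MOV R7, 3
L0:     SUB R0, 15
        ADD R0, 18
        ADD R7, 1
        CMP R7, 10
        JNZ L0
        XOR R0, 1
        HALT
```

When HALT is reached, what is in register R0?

after MOV R0, 11: R0=11
after MOV R7, 3: R7=3
after SUB R0, 15: R0=11-15=-4
after ADD R0, 18: R0=(-4)+18=14
after ADD R7, 1: R7=3+1=4
CMP R7, 10  (cmp 4,10)
JNZ L0: taken
after SUB R0, 15: R0=14-15=-1
after ADD R0, 18: R0=(-1)+18=17
after ADD R7, 1: R7=4+1=5
CMP R7, 10  (cmp 5,10)
JNZ L0: taken
after SUB R0, 15: R0=17-15=2
after ADD R0, 18: R0=2+18=20
after ADD R7, 1: R7=5+1=6
CMP R7, 10  (cmp 6,10)
JNZ L0: taken
after SUB R0, 15: R0=20-15=5
after ADD R0, 18: R0=5+18=23
after ADD R7, 1: R7=6+1=7
CMP R7, 10  (cmp 7,10)
JNZ L0: taken
after SUB R0, 15: R0=23-15=8
after ADD R0, 18: R0=8+18=26
after ADD R7, 1: R7=7+1=8
CMP R7, 10  (cmp 8,10)
JNZ L0: taken
after SUB R0, 15: R0=26-15=11
after ADD R0, 18: R0=11+18=29
after ADD R7, 1: R7=8+1=9
CMP R7, 10  (cmp 9,10)
JNZ L0: taken
after SUB R0, 15: R0=29-15=14
after ADD R0, 18: R0=14+18=32
after ADD R7, 1: R7=9+1=10
CMP R7, 10  (cmp 10,10)
JNZ L0: not taken
after XOR R0, 1: R0=32^1=33
halt.

33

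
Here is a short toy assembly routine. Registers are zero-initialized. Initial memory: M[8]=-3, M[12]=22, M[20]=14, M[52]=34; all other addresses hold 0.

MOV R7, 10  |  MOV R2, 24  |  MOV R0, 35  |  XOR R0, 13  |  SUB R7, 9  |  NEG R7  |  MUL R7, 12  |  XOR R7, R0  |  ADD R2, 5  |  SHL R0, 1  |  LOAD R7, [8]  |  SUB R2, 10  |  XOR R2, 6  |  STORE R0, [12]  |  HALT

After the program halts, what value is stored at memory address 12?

after MOV R7, 10: R7=10
after MOV R2, 24: R2=24
after MOV R0, 35: R0=35
after XOR R0, 13: R0=35^13=46
after SUB R7, 9: R7=10-9=1
after NEG R7: R7=-(1)=-1
after MUL R7, 12: R7=(-1)*12=-12
after XOR R7, R0: R7=(-12)^46=-38
after ADD R2, 5: R2=24+5=29
after SHL R0, 1: R0=46<<1=92
after LOAD R7, [8]: R7=M[8]=-3
after SUB R2, 10: R2=29-10=19
after XOR R2, 6: R2=19^6=21
STORE R0, [12] → M[12]=92
halt.

92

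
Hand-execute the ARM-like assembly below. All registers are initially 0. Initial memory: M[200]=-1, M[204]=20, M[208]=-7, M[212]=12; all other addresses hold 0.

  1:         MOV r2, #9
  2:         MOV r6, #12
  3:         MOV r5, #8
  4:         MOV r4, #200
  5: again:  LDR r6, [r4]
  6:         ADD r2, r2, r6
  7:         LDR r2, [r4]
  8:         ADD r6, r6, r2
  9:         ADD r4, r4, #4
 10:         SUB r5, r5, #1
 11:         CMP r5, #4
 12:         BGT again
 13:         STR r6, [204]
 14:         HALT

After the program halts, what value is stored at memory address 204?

24

MOV r2, #9 → r2=9
MOV r6, #12 → r6=12
MOV r5, #8 → r5=8
MOV r4, #200 → r4=200
LDR r6, [r4] → r6=M[200]=-1
ADD r2, r2, r6 → r2=9+(-1)=8
LDR r2, [r4] → r2=M[200]=-1
ADD r6, r6, r2 → r6=(-1)+(-1)=-2
ADD r4, r4, #4 → r4=200+4=204
SUB r5, r5, #1 → r5=8-1=7
CMP r5, #4  (cmp 7,4)
BGT again: taken
LDR r6, [r4] → r6=M[204]=20
ADD r2, r2, r6 → r2=(-1)+20=19
LDR r2, [r4] → r2=M[204]=20
ADD r6, r6, r2 → r6=20+20=40
ADD r4, r4, #4 → r4=204+4=208
SUB r5, r5, #1 → r5=7-1=6
CMP r5, #4  (cmp 6,4)
BGT again: taken
LDR r6, [r4] → r6=M[208]=-7
ADD r2, r2, r6 → r2=20+(-7)=13
LDR r2, [r4] → r2=M[208]=-7
ADD r6, r6, r2 → r6=(-7)+(-7)=-14
ADD r4, r4, #4 → r4=208+4=212
SUB r5, r5, #1 → r5=6-1=5
CMP r5, #4  (cmp 5,4)
BGT again: taken
LDR r6, [r4] → r6=M[212]=12
ADD r2, r2, r6 → r2=(-7)+12=5
LDR r2, [r4] → r2=M[212]=12
ADD r6, r6, r2 → r6=12+12=24
ADD r4, r4, #4 → r4=212+4=216
SUB r5, r5, #1 → r5=5-1=4
CMP r5, #4  (cmp 4,4)
BGT again: not taken
STR r6, [204] → M[204]=24
halt.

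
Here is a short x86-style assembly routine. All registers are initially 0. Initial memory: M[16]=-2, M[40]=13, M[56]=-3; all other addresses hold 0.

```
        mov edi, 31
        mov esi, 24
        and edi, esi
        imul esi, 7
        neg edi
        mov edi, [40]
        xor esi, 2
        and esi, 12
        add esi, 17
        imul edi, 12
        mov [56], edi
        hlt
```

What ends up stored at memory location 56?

after mov edi, 31: edi=31
after mov esi, 24: esi=24
after and edi, esi: edi=31&24=24
after imul esi, 7: esi=24*7=168
after neg edi: edi=-(24)=-24
after mov edi, [40]: edi=M[40]=13
after xor esi, 2: esi=168^2=170
after and esi, 12: esi=170&12=8
after add esi, 17: esi=8+17=25
after imul edi, 12: edi=13*12=156
mov [56], edi → M[56]=156
halt.

156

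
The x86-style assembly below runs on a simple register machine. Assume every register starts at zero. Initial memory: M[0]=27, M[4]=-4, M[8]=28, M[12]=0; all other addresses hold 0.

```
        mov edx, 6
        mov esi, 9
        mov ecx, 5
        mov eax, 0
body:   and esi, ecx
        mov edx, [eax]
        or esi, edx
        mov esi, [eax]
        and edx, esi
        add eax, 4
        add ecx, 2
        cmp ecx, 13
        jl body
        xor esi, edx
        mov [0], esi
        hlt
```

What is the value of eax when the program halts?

mov edx, 6 → edx=6
mov esi, 9 → esi=9
mov ecx, 5 → ecx=5
mov eax, 0 → eax=0
and esi, ecx → esi=9&5=1
mov edx, [eax] → edx=M[0]=27
or esi, edx → esi=1|27=27
mov esi, [eax] → esi=M[0]=27
and edx, esi → edx=27&27=27
add eax, 4 → eax=0+4=4
add ecx, 2 → ecx=5+2=7
cmp ecx, 13  (cmp 7,13)
jl body: taken
and esi, ecx → esi=27&7=3
mov edx, [eax] → edx=M[4]=-4
or esi, edx → esi=3|(-4)=-1
mov esi, [eax] → esi=M[4]=-4
and edx, esi → edx=(-4)&(-4)=-4
add eax, 4 → eax=4+4=8
add ecx, 2 → ecx=7+2=9
cmp ecx, 13  (cmp 9,13)
jl body: taken
and esi, ecx → esi=(-4)&9=8
mov edx, [eax] → edx=M[8]=28
or esi, edx → esi=8|28=28
mov esi, [eax] → esi=M[8]=28
and edx, esi → edx=28&28=28
add eax, 4 → eax=8+4=12
add ecx, 2 → ecx=9+2=11
cmp ecx, 13  (cmp 11,13)
jl body: taken
and esi, ecx → esi=28&11=8
mov edx, [eax] → edx=M[12]=0
or esi, edx → esi=8|0=8
mov esi, [eax] → esi=M[12]=0
and edx, esi → edx=0&0=0
add eax, 4 → eax=12+4=16
add ecx, 2 → ecx=11+2=13
cmp ecx, 13  (cmp 13,13)
jl body: not taken
xor esi, edx → esi=0^0=0
mov [0], esi → M[0]=0
halt.

16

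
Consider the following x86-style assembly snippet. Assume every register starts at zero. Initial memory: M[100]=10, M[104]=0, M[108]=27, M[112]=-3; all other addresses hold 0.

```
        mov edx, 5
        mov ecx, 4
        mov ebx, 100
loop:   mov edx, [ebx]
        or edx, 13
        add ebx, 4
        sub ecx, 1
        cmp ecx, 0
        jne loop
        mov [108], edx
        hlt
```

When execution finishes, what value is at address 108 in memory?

after mov edx, 5: edx=5
after mov ecx, 4: ecx=4
after mov ebx, 100: ebx=100
after mov edx, [ebx]: edx=M[100]=10
after or edx, 13: edx=10|13=15
after add ebx, 4: ebx=100+4=104
after sub ecx, 1: ecx=4-1=3
cmp ecx, 0  (cmp 3,0)
jne loop: taken
after mov edx, [ebx]: edx=M[104]=0
after or edx, 13: edx=0|13=13
after add ebx, 4: ebx=104+4=108
after sub ecx, 1: ecx=3-1=2
cmp ecx, 0  (cmp 2,0)
jne loop: taken
after mov edx, [ebx]: edx=M[108]=27
after or edx, 13: edx=27|13=31
after add ebx, 4: ebx=108+4=112
after sub ecx, 1: ecx=2-1=1
cmp ecx, 0  (cmp 1,0)
jne loop: taken
after mov edx, [ebx]: edx=M[112]=-3
after or edx, 13: edx=(-3)|13=-3
after add ebx, 4: ebx=112+4=116
after sub ecx, 1: ecx=1-1=0
cmp ecx, 0  (cmp 0,0)
jne loop: not taken
mov [108], edx → M[108]=-3
halt.

-3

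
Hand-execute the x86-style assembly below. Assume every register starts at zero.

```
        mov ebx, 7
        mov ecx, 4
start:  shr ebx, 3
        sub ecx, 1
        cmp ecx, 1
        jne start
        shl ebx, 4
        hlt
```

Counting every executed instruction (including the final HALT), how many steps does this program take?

16

mov ebx, 7 → ebx=7
mov ecx, 4 → ecx=4
shr ebx, 3 → ebx=7>>3=0
sub ecx, 1 → ecx=4-1=3
cmp ecx, 1  (cmp 3,1)
jne start: taken
shr ebx, 3 → ebx=0>>3=0
sub ecx, 1 → ecx=3-1=2
cmp ecx, 1  (cmp 2,1)
jne start: taken
shr ebx, 3 → ebx=0>>3=0
sub ecx, 1 → ecx=2-1=1
cmp ecx, 1  (cmp 1,1)
jne start: not taken
shl ebx, 4 → ebx=0<<4=0
halt.
Total executed instructions: 16.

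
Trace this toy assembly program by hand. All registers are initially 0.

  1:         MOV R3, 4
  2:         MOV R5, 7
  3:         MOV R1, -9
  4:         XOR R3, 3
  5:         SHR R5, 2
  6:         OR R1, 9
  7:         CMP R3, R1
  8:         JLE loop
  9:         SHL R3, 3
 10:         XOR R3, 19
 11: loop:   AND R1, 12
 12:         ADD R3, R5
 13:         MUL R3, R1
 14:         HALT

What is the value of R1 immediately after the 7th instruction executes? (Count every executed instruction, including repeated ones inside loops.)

-1

R3=4
R5=7
R1=-9
R3=4^3=7
R5=7>>2=1
R1=(-9)|9=-1
CMP R3, R1  (cmp 7,-1)
After step 7: R1 = -1.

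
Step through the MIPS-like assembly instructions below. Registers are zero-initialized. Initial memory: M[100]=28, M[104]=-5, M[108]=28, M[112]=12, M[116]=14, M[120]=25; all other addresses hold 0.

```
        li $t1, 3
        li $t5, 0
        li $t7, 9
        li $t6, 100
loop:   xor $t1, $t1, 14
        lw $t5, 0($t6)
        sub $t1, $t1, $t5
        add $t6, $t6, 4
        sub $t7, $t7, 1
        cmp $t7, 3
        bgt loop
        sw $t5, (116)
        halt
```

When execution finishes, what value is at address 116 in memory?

25

li $t1, 3 → $t1=3
li $t5, 0 → $t5=0
li $t7, 9 → $t7=9
li $t6, 100 → $t6=100
xor $t1, $t1, 14 → $t1=3^14=13
lw $t5, 0($t6) → $t5=M[100]=28
sub $t1, $t1, $t5 → $t1=13-28=-15
add $t6, $t6, 4 → $t6=100+4=104
sub $t7, $t7, 1 → $t7=9-1=8
cmp $t7, 3  (cmp 8,3)
bgt loop: taken
xor $t1, $t1, 14 → $t1=(-15)^14=-1
lw $t5, 0($t6) → $t5=M[104]=-5
sub $t1, $t1, $t5 → $t1=(-1)-(-5)=4
add $t6, $t6, 4 → $t6=104+4=108
sub $t7, $t7, 1 → $t7=8-1=7
cmp $t7, 3  (cmp 7,3)
bgt loop: taken
xor $t1, $t1, 14 → $t1=4^14=10
lw $t5, 0($t6) → $t5=M[108]=28
sub $t1, $t1, $t5 → $t1=10-28=-18
add $t6, $t6, 4 → $t6=108+4=112
sub $t7, $t7, 1 → $t7=7-1=6
cmp $t7, 3  (cmp 6,3)
bgt loop: taken
xor $t1, $t1, 14 → $t1=(-18)^14=-32
lw $t5, 0($t6) → $t5=M[112]=12
sub $t1, $t1, $t5 → $t1=(-32)-12=-44
add $t6, $t6, 4 → $t6=112+4=116
sub $t7, $t7, 1 → $t7=6-1=5
cmp $t7, 3  (cmp 5,3)
bgt loop: taken
xor $t1, $t1, 14 → $t1=(-44)^14=-38
lw $t5, 0($t6) → $t5=M[116]=14
sub $t1, $t1, $t5 → $t1=(-38)-14=-52
add $t6, $t6, 4 → $t6=116+4=120
sub $t7, $t7, 1 → $t7=5-1=4
cmp $t7, 3  (cmp 4,3)
bgt loop: taken
xor $t1, $t1, 14 → $t1=(-52)^14=-62
lw $t5, 0($t6) → $t5=M[120]=25
sub $t1, $t1, $t5 → $t1=(-62)-25=-87
add $t6, $t6, 4 → $t6=120+4=124
sub $t7, $t7, 1 → $t7=4-1=3
cmp $t7, 3  (cmp 3,3)
bgt loop: not taken
sw $t5, (116) → M[116]=25
halt.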